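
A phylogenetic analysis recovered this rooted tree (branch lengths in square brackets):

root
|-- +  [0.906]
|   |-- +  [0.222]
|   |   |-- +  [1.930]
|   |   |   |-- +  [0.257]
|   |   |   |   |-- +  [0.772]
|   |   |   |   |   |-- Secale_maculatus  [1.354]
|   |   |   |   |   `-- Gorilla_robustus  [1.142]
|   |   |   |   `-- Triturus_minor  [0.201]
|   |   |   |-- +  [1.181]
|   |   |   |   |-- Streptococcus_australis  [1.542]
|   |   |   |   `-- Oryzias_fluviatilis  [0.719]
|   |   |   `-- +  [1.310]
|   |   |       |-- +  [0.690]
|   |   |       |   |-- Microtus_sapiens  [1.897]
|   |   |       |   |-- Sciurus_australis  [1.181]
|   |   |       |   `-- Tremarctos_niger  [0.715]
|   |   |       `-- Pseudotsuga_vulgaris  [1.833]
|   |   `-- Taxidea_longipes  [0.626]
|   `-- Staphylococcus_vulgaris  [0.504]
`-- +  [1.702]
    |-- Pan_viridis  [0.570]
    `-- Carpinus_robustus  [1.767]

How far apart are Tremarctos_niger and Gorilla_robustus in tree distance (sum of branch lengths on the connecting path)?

The path runs Tremarctos_niger → … → MRCA → … → Gorilla_robustus; the MRCA is the node subtending (((Secale_maculatus,Gorilla_robustus),Triturus_minor),(Streptococcus_australis,Oryzias_fluviatilis),((Microtus_sapiens,Sciurus_australis,Tremarctos_niger),Pseudotsuga_vulgaris)).
Branch lengths along that path: 0.715 + 0.690 + 1.310 + 0.257 + 0.772 + 1.142 = 4.886.

4.886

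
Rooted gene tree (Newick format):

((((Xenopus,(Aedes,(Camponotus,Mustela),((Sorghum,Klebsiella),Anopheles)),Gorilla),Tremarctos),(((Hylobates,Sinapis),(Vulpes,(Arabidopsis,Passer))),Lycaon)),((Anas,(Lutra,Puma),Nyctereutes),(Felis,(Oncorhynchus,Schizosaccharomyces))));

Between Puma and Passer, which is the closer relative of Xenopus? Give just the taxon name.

The MRCA of Xenopus and Passer subtends (((Xenopus,(Aedes,(Camponotus,Mustela),((Sorghum,Klebsiella),Anopheles)),Gorilla),Tremarctos),(((Hylobates,Sinapis),(Vulpes,(Arabidopsis,Passer))),Lycaon)) (15 taxa).
The MRCA of Xenopus and Puma is the root, subtending the entire tree (22 taxa).
The first is nested inside the second, so Xenopus shares a more recent common ancestor with Passer.

Passer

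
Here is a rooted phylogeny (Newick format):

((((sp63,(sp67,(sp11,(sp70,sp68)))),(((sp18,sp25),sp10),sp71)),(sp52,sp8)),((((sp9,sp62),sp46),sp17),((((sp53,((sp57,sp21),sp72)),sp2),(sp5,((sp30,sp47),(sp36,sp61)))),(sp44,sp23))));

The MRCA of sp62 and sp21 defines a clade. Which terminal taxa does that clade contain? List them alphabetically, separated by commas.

sp17, sp2, sp21, sp23, sp30, sp36, sp44, sp46, sp47, sp5, sp53, sp57, sp61, sp62, sp72, sp9

Tracing sp62: it sits inside (sp9,sp62).
Tracing sp21: it sits inside (sp57,sp21).
The smallest clade enclosing both is ((((sp9,sp62),sp46),sp17),((((sp53,((sp57,sp21),sp72)),sp2),(sp5,((sp30,sp47),(sp36,sp61)))),(sp44,sp23))); the answer is its 16 terminal taxa in alphabetical order.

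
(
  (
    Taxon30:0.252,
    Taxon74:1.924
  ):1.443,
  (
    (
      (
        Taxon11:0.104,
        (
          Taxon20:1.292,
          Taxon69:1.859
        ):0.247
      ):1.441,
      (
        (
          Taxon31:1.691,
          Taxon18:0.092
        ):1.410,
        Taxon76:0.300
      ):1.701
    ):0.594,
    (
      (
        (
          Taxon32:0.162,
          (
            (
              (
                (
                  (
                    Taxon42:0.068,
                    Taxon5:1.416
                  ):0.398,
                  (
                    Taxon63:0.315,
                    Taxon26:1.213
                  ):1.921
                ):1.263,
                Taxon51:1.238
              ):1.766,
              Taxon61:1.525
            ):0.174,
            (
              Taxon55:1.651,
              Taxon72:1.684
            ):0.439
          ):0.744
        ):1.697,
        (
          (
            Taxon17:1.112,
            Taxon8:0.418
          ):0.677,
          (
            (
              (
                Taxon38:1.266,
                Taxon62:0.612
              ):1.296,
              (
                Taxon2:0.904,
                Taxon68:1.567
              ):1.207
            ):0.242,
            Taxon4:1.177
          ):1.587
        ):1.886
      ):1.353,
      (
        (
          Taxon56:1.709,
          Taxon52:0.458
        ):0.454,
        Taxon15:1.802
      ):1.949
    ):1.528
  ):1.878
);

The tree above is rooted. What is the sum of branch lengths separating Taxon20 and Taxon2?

12.281

The path runs Taxon20 → … → MRCA → … → Taxon2; the MRCA is the node subtending (((Taxon11,(Taxon20,Taxon69)),((Taxon31,Taxon18),Taxon76)),(((Taxon32,(((((Taxon42,Taxon5),(Taxon63,Taxon26)),Taxon51),Taxon61),(Taxon55,Taxon72))),((Taxon17,Taxon8),(((Taxon38,Taxon62),(Taxon2,Taxon68)),Taxon4))),((Taxon56,Taxon52),Taxon15))).
Branch lengths along that path: 1.292 + 0.247 + 1.441 + 0.594 + 1.528 + 1.353 + 1.886 + 1.587 + 0.242 + 1.207 + 0.904 = 12.281.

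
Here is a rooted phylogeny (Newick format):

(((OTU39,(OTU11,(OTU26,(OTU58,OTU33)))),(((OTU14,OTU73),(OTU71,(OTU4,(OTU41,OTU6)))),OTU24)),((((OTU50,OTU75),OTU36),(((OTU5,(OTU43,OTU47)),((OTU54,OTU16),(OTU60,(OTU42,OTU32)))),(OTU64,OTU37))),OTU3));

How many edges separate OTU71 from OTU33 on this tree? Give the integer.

9

The MRCA of OTU71 and OTU33 is the node subtending ((OTU39,(OTU11,(OTU26,(OTU58,OTU33)))),(((OTU14,OTU73),(OTU71,(OTU4,(OTU41,OTU6)))),OTU24)).
From OTU71 up to that node: 4 branches. From OTU33 up to the same node: 5 branches. Total: 4 + 5 = 9.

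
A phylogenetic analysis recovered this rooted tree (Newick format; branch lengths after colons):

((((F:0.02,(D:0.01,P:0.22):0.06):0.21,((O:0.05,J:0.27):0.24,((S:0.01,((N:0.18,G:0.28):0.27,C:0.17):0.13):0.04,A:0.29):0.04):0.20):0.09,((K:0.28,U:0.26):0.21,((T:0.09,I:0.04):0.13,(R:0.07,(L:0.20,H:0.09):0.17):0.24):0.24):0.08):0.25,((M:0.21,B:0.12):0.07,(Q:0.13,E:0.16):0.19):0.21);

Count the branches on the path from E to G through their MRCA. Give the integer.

The MRCA of E and G is the root of the tree.
From E up to that node: 3 branches. From G up to the same node: 8 branches. Total: 3 + 8 = 11.

11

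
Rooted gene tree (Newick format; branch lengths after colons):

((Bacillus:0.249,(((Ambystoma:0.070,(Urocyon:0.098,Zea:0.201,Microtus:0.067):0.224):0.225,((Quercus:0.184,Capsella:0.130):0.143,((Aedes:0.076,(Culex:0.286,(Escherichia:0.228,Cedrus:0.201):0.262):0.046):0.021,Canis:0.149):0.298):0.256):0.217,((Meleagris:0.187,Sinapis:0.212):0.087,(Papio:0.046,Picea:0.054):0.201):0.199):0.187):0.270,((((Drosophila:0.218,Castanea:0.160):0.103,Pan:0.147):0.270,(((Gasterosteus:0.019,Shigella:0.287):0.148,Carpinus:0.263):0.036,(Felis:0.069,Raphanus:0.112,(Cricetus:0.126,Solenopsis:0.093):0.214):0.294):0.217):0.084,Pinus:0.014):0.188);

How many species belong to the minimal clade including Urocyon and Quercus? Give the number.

The MRCA of Urocyon and Quercus is the node subtending ((Ambystoma,(Urocyon,Zea,Microtus)),((Quercus,Capsella),((Aedes,(Culex,(Escherichia,Cedrus))),Canis))).
That clade contains 11 terminal taxa: Aedes, Ambystoma, Canis, Capsella, Cedrus, Culex, Escherichia, Microtus, Quercus, Urocyon, Zea.

11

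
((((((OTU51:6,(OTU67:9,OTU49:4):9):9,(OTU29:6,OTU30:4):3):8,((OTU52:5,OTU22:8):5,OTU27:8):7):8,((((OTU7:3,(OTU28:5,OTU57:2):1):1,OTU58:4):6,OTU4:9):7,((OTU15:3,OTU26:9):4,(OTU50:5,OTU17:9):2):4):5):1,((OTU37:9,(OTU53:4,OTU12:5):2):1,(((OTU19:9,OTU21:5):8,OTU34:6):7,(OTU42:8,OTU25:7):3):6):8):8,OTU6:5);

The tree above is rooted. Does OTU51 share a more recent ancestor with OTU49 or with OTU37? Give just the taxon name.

OTU49

The MRCA of OTU51 and OTU49 subtends (OTU51,(OTU67,OTU49)) (3 taxa).
The MRCA of OTU51 and OTU37 subtends (((((OTU51,(OTU67,OTU49)),(OTU29,OTU30)),((OTU52,OTU22),OTU27)),((((OTU7,(OTU28,OTU57)),OTU58),OTU4),((OTU15,OTU26),(OTU50,OTU17)))),((OTU37,(OTU53,OTU12)),(((OTU19,OTU21),OTU34),(OTU42,OTU25)))) (25 taxa).
The first is nested inside the second, so OTU51 shares a more recent common ancestor with OTU49.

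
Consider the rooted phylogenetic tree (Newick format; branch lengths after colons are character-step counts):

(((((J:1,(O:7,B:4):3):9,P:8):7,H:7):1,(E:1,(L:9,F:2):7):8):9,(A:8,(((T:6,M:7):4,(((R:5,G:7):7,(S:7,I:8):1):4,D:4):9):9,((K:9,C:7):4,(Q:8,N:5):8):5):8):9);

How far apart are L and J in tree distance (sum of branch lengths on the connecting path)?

42

The path runs L → … → MRCA → … → J; the MRCA is the node subtending ((((J,(O,B)),P),H),(E,(L,F))).
Branch lengths along that path: 9 + 7 + 8 + 1 + 7 + 9 + 1 = 42.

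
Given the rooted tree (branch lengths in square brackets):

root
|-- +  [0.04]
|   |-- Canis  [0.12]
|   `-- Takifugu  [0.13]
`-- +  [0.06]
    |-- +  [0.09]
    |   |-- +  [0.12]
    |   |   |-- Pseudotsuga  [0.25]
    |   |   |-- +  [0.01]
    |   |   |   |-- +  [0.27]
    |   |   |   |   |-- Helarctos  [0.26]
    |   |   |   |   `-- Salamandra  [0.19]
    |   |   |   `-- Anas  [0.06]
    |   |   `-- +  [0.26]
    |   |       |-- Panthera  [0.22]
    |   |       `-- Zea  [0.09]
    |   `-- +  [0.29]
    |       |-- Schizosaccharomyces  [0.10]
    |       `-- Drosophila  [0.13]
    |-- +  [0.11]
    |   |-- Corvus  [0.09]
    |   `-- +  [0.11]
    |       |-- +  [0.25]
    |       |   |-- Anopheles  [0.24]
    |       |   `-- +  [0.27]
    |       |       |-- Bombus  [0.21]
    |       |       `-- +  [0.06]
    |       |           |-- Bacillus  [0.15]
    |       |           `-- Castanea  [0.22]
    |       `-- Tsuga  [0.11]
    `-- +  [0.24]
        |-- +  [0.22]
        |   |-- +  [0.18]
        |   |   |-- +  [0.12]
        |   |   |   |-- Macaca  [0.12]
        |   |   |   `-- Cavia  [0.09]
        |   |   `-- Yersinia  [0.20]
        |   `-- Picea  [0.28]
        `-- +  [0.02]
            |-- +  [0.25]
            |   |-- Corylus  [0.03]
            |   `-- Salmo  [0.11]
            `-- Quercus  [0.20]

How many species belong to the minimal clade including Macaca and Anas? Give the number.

21

The MRCA of Macaca and Anas is the node subtending (((Pseudotsuga,((Helarctos,Salamandra),Anas),(Panthera,Zea)),(Schizosaccharomyces,Drosophila)),(Corvus,((Anopheles,(Bombus,(Bacillus,Castanea))),Tsuga)),((((Macaca,Cavia),Yersinia),Picea),((Corylus,Salmo),Quercus))).
That clade contains 21 terminal taxa: Anas, Anopheles, Bacillus, Bombus, Castanea, Cavia, Corvus, Corylus, Drosophila, Helarctos, Macaca, Panthera, Picea, Pseudotsuga, Quercus, Salamandra, Salmo, Schizosaccharomyces, Tsuga, Yersinia, Zea.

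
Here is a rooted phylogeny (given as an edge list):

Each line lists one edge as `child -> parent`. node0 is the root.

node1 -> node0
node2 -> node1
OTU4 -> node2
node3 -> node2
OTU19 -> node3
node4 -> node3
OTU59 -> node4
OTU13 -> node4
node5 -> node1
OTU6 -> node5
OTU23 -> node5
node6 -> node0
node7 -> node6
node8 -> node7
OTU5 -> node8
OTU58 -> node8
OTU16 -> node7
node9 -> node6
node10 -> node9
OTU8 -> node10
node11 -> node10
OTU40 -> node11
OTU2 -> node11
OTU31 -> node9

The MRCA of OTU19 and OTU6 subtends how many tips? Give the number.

The MRCA of OTU19 and OTU6 is the node subtending ((OTU4,(OTU19,(OTU59,OTU13))),(OTU6,OTU23)).
That clade contains 6 terminal taxa: OTU13, OTU19, OTU23, OTU4, OTU59, OTU6.

6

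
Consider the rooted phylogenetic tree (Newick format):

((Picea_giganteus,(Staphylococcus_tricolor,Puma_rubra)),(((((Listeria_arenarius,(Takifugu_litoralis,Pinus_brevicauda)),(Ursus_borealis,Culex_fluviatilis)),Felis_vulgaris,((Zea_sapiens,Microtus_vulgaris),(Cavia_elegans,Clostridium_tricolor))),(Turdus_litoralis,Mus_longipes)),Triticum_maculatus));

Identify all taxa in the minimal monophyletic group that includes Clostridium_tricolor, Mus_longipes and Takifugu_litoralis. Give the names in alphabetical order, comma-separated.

Tracing Clostridium_tricolor: it sits inside (Cavia_elegans,Clostridium_tricolor).
Tracing Mus_longipes: it sits inside (Turdus_litoralis,Mus_longipes).
Tracing Takifugu_litoralis: it sits inside (Takifugu_litoralis,Pinus_brevicauda).
The smallest clade enclosing all 3 is ((((Listeria_arenarius,(Takifugu_litoralis,Pinus_brevicauda)),(Ursus_borealis,Culex_fluviatilis)),Felis_vulgaris,((Zea_sapiens,Microtus_vulgaris),(Cavia_elegans,Clostridium_tricolor))),(Turdus_litoralis,Mus_longipes)); the answer is its 12 terminal taxa in alphabetical order.

Cavia_elegans, Clostridium_tricolor, Culex_fluviatilis, Felis_vulgaris, Listeria_arenarius, Microtus_vulgaris, Mus_longipes, Pinus_brevicauda, Takifugu_litoralis, Turdus_litoralis, Ursus_borealis, Zea_sapiens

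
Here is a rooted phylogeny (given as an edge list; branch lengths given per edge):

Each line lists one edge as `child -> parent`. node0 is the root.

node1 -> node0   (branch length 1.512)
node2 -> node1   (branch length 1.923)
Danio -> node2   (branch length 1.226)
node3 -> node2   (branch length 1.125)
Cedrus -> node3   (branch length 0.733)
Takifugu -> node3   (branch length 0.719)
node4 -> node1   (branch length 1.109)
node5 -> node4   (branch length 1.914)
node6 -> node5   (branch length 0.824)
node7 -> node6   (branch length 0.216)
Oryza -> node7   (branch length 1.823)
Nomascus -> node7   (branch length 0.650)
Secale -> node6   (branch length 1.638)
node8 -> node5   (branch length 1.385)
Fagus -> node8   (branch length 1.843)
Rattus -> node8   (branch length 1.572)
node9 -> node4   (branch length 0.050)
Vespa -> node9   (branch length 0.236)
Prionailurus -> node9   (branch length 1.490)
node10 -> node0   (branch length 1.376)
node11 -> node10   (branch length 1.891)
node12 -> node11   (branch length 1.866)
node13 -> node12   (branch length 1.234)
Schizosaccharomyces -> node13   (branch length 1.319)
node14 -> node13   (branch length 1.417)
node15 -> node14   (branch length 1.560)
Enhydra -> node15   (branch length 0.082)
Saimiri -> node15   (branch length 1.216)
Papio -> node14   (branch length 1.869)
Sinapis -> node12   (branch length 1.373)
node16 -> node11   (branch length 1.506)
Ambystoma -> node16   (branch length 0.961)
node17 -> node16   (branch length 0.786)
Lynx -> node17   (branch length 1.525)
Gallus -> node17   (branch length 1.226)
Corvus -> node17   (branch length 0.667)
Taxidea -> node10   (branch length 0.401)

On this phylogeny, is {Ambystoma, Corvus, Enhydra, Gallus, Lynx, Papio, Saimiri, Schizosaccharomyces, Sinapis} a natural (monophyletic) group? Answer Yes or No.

The most recent common ancestor of these taxa subtends (((Schizosaccharomyces,((Enhydra,Saimiri),Papio)),Sinapis),(Ambystoma,(Lynx,Gallus,Corvus))).
That clade has exactly 9 tips — every listed taxon and nothing else — so the group is monophyletic.

Yes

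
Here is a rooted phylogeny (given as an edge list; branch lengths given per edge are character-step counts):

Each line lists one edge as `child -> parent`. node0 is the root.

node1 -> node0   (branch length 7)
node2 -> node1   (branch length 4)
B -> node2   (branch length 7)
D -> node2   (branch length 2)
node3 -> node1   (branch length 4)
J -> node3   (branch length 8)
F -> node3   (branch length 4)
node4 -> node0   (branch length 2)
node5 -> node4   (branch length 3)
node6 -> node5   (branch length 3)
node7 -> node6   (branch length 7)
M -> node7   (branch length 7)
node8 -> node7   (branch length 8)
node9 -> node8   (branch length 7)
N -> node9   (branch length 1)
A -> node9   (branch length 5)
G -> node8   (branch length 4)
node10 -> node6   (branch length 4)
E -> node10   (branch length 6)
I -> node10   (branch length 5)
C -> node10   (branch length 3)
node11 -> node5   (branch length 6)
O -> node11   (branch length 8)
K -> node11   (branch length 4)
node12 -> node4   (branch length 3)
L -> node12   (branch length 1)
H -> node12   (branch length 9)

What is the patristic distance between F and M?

37

The path runs F → … → MRCA → … → M; the MRCA is the root of the tree.
Branch lengths along that path: 4 + 4 + 7 + 2 + 3 + 3 + 7 + 7 = 37.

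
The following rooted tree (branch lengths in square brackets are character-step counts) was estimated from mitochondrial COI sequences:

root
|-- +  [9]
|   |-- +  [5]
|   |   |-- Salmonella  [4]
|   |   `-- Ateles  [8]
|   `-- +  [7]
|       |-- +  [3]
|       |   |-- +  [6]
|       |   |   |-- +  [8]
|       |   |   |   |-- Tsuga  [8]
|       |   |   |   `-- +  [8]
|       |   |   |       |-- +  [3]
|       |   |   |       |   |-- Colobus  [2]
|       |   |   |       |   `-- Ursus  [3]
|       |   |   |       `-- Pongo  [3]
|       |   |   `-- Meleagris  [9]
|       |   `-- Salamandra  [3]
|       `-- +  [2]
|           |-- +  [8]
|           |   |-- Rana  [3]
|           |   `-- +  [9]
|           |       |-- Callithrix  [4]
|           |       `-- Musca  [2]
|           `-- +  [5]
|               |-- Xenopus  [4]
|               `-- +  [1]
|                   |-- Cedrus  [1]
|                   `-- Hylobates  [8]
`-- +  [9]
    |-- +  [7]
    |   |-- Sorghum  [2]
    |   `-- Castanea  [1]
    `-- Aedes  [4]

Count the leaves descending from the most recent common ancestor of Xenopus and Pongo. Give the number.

12

The MRCA of Xenopus and Pongo is the node subtending ((((Tsuga,((Colobus,Ursus),Pongo)),Meleagris),Salamandra),((Rana,(Callithrix,Musca)),(Xenopus,(Cedrus,Hylobates)))).
That clade contains 12 terminal taxa: Callithrix, Cedrus, Colobus, Hylobates, Meleagris, Musca, Pongo, Rana, Salamandra, Tsuga, Ursus, Xenopus.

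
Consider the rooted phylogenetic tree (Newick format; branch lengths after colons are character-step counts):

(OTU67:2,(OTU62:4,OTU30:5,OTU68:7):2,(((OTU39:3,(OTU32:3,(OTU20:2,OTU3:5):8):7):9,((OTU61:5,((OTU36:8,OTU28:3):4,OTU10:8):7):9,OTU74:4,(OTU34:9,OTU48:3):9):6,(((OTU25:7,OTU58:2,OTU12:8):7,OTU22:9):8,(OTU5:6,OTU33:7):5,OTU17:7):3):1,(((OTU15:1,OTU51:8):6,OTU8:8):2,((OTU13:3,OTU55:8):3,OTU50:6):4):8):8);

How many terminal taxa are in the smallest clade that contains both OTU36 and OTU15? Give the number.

24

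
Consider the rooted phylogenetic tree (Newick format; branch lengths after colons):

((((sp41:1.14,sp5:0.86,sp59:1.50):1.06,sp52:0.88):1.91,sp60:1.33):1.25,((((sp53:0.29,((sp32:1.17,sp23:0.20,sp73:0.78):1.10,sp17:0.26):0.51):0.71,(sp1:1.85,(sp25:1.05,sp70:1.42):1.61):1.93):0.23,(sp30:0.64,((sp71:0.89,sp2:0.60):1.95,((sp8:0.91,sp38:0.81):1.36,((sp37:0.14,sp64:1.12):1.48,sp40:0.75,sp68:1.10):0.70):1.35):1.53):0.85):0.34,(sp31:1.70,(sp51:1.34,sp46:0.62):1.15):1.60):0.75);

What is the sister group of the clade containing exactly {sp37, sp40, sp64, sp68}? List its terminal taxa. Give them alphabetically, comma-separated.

sp38, sp8

The clade containing exactly {sp37, sp40, sp64, sp68} attaches to the tree at the node subtending ((sp8,sp38),((sp37,sp64),sp40,sp68)).
The other lineage descending from that same node — the sister group — is (sp8,sp38); its 2 tips in alphabetical order are the answer.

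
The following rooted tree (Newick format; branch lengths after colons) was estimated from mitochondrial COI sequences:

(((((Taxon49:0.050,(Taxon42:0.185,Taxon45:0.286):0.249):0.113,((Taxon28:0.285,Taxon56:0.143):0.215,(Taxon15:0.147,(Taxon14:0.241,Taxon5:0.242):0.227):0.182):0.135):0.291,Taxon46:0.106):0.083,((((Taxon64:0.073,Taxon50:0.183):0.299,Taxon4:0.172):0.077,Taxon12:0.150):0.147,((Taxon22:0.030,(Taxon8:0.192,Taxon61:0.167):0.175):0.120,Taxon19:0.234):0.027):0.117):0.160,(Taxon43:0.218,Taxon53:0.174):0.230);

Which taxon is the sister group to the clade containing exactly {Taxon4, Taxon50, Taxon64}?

Taxon12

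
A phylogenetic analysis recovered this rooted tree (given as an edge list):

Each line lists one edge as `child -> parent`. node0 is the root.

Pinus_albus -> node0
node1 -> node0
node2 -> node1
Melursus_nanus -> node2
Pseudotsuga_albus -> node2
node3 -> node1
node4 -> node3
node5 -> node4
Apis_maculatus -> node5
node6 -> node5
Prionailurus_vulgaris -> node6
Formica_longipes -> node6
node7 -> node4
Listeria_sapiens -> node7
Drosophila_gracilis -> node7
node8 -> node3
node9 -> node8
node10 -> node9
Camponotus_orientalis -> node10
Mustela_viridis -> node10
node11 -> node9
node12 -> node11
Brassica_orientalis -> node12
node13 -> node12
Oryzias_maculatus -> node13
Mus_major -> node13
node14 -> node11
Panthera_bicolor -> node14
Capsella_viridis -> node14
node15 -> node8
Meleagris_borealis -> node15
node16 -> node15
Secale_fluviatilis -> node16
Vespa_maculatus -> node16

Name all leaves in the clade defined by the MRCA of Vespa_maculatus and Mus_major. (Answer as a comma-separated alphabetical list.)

Tracing Vespa_maculatus: it sits inside (Secale_fluviatilis,Vespa_maculatus).
Tracing Mus_major: it sits inside (Oryzias_maculatus,Mus_major).
The smallest clade enclosing both is (((Camponotus_orientalis,Mustela_viridis),((Brassica_orientalis,(Oryzias_maculatus,Mus_major)),(Panthera_bicolor,Capsella_viridis))),(Meleagris_borealis,(Secale_fluviatilis,Vespa_maculatus))); the answer is its 10 terminal taxa in alphabetical order.

Brassica_orientalis, Camponotus_orientalis, Capsella_viridis, Meleagris_borealis, Mus_major, Mustela_viridis, Oryzias_maculatus, Panthera_bicolor, Secale_fluviatilis, Vespa_maculatus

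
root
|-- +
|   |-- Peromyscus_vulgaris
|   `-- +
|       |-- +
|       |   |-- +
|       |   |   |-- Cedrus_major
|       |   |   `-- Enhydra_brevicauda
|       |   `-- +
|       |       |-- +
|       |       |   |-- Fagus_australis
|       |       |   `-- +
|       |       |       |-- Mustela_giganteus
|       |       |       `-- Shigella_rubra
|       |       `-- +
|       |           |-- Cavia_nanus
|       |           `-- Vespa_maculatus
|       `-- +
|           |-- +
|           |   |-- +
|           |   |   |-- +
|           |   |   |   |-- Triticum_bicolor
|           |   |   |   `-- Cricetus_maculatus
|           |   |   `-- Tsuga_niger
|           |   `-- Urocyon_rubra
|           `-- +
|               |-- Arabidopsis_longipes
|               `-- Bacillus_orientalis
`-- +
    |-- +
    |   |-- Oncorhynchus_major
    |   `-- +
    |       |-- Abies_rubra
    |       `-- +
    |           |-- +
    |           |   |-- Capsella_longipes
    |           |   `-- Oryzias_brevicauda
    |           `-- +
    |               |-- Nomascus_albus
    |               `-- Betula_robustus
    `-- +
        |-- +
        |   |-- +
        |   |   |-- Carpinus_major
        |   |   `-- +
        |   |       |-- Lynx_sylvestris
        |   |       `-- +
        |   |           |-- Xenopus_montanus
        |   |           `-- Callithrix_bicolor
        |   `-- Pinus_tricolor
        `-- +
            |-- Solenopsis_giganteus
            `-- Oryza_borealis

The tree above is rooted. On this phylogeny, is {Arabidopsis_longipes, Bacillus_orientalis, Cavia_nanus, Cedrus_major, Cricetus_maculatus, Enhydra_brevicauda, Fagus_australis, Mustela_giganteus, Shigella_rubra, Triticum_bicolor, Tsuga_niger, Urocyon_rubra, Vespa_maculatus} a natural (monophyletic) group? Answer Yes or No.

The most recent common ancestor of these taxa subtends (((Cedrus_major,Enhydra_brevicauda),((Fagus_australis,(Mustela_giganteus,Shigella_rubra)),(Cavia_nanus,Vespa_maculatus))),((((Triticum_bicolor,Cricetus_maculatus),Tsuga_niger),Urocyon_rubra),(Arabidopsis_longipes,Bacillus_orientalis))).
That clade has exactly 13 tips — every listed taxon and nothing else — so the group is monophyletic.

Yes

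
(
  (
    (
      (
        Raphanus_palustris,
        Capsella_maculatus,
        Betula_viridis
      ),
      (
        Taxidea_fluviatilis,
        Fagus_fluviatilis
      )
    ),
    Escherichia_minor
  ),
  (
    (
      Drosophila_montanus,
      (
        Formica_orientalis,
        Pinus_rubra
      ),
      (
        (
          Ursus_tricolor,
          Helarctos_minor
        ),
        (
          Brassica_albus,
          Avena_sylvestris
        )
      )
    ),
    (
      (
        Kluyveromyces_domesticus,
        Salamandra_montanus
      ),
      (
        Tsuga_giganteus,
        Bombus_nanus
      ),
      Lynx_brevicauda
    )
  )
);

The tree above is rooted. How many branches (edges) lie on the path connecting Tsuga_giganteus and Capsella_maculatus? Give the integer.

8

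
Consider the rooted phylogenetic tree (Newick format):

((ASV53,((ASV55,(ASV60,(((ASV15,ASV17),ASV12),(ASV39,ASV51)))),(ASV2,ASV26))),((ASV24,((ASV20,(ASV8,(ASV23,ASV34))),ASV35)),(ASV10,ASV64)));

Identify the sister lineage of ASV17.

ASV17 attaches to the tree at the node subtending (ASV15,ASV17).
The other lineage descending from that same node — the sister group — is the single tip ASV15.

ASV15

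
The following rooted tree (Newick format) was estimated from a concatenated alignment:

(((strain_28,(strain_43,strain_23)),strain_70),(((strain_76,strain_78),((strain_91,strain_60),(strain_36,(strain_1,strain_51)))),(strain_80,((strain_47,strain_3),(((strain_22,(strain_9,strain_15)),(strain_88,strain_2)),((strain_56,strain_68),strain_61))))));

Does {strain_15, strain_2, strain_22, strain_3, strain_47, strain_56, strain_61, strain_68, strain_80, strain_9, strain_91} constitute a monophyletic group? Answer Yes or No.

No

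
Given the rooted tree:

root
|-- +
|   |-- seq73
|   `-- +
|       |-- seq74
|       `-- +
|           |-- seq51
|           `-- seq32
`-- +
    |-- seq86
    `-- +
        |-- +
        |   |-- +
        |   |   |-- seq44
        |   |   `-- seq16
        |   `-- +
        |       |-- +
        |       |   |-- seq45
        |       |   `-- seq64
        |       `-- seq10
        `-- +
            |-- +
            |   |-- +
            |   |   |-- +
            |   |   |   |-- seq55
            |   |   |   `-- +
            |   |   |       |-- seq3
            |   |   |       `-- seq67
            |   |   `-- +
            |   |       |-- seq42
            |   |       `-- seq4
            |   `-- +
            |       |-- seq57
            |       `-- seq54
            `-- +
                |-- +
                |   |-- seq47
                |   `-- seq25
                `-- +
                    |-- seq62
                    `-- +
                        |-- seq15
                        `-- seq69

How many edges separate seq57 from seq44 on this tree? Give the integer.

7

The MRCA of seq57 and seq44 is the node subtending (((seq44,seq16),((seq45,seq64),seq10)),((((seq55,(seq3,seq67)),(seq42,seq4)),(seq57,seq54)),((seq47,seq25),(seq62,(seq15,seq69))))).
From seq57 up to that node: 4 branches. From seq44 up to the same node: 3 branches. Total: 4 + 3 = 7.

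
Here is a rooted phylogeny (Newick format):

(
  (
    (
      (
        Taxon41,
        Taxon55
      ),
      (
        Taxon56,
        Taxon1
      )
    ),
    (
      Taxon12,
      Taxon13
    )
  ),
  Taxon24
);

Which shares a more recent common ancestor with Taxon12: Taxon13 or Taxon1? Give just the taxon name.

The MRCA of Taxon12 and Taxon13 subtends (Taxon12,Taxon13) (2 taxa).
The MRCA of Taxon12 and Taxon1 subtends (((Taxon41,Taxon55),(Taxon56,Taxon1)),(Taxon12,Taxon13)) (6 taxa).
The first is nested inside the second, so Taxon12 shares a more recent common ancestor with Taxon13.

Taxon13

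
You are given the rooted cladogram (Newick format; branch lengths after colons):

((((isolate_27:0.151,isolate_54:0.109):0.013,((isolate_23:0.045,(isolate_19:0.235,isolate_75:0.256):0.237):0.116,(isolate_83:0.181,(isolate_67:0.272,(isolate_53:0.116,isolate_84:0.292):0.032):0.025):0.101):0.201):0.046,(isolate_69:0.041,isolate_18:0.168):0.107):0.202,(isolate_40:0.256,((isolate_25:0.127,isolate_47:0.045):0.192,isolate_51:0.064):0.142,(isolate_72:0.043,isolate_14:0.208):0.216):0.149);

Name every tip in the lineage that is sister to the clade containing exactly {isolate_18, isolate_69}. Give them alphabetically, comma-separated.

isolate_19, isolate_23, isolate_27, isolate_53, isolate_54, isolate_67, isolate_75, isolate_83, isolate_84

The clade containing exactly {isolate_18, isolate_69} attaches to the tree at the node subtending (((isolate_27,isolate_54),((isolate_23,(isolate_19,isolate_75)),(isolate_83,(isolate_67,(isolate_53,isolate_84))))),(isolate_69,isolate_18)).
The other lineage descending from that same node — the sister group — is ((isolate_27,isolate_54),((isolate_23,(isolate_19,isolate_75)),(isolate_83,(isolate_67,(isolate_53,isolate_84))))); its 9 tips in alphabetical order are the answer.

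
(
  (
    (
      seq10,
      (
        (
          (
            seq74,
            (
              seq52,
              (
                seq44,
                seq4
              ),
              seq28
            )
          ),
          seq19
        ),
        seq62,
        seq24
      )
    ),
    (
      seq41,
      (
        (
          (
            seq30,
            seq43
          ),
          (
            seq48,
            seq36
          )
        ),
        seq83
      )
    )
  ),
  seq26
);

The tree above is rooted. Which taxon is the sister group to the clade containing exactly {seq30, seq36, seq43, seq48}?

seq83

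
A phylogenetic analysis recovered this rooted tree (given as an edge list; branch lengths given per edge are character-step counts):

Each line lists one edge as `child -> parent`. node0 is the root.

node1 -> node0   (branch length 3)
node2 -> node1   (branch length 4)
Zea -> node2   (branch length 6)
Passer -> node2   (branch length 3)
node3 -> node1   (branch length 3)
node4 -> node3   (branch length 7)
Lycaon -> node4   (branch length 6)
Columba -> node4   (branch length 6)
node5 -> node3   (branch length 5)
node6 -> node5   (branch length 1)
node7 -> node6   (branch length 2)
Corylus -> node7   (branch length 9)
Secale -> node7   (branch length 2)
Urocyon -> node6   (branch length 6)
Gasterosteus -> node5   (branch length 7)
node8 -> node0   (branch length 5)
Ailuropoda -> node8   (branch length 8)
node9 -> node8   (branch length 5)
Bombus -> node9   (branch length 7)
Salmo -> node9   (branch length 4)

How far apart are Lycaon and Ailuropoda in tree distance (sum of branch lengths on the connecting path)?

The path runs Lycaon → … → MRCA → … → Ailuropoda; the MRCA is the root of the tree.
Branch lengths along that path: 6 + 7 + 3 + 3 + 5 + 8 = 32.

32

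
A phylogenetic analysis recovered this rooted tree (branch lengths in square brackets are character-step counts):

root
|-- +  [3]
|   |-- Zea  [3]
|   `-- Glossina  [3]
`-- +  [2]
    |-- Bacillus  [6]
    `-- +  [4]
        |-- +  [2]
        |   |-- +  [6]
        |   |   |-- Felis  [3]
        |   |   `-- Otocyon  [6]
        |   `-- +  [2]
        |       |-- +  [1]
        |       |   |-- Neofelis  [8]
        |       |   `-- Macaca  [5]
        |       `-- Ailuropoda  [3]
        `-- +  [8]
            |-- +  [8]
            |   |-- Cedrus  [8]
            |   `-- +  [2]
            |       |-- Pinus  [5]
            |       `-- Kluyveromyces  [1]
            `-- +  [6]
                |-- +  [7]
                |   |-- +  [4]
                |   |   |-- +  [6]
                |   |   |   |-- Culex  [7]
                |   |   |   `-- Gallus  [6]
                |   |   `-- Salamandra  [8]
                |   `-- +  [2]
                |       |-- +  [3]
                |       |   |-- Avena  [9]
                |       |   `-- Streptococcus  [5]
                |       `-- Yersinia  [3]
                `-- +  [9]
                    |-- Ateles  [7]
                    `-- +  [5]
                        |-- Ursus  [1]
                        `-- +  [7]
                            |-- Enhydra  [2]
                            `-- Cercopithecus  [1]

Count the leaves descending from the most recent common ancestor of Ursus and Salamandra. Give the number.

10

The MRCA of Ursus and Salamandra is the node subtending ((((Culex,Gallus),Salamandra),((Avena,Streptococcus),Yersinia)),(Ateles,(Ursus,(Enhydra,Cercopithecus)))).
That clade contains 10 terminal taxa: Ateles, Avena, Cercopithecus, Culex, Enhydra, Gallus, Salamandra, Streptococcus, Ursus, Yersinia.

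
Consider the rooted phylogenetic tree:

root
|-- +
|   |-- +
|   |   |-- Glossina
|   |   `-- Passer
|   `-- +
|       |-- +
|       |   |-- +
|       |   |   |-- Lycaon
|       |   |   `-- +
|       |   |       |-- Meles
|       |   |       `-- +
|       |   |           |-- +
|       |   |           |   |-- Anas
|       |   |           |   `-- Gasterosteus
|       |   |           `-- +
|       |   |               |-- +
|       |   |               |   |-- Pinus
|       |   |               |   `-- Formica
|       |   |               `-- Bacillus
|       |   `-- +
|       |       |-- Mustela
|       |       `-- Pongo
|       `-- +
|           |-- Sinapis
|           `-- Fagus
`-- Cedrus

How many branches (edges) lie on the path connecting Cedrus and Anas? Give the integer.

The MRCA of Cedrus and Anas is the root of the tree.
From Cedrus up to that node: 1 branch. From Anas up to the same node: 8 branches. Total: 1 + 8 = 9.

9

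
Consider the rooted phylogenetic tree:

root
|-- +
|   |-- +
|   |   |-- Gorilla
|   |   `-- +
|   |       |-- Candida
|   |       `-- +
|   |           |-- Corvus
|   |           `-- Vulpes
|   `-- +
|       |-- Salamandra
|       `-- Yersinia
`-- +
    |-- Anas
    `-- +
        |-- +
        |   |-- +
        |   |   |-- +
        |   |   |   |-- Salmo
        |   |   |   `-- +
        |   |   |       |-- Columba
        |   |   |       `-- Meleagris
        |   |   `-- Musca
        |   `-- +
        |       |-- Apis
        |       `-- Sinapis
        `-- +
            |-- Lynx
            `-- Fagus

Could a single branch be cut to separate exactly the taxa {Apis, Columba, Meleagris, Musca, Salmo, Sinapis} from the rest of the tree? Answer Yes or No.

The most recent common ancestor of these taxa subtends (((Salmo,(Columba,Meleagris)),Musca),(Apis,Sinapis)).
That clade has exactly 6 tips — every listed taxon and nothing else — so the group is monophyletic.

Yes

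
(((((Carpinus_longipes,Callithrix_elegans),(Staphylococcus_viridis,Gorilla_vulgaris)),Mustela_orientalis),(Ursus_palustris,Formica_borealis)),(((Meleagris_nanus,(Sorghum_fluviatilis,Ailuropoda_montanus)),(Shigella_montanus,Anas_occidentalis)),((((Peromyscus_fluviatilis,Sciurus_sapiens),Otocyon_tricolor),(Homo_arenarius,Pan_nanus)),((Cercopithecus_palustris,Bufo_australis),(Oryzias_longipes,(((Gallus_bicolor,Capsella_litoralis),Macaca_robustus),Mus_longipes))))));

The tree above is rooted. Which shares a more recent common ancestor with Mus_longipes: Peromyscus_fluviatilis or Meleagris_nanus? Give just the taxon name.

The MRCA of Mus_longipes and Peromyscus_fluviatilis subtends ((((Peromyscus_fluviatilis,Sciurus_sapiens),Otocyon_tricolor),(Homo_arenarius,Pan_nanus)),((Cercopithecus_palustris,Bufo_australis),(Oryzias_longipes,(((Gallus_bicolor,Capsella_litoralis),Macaca_robustus),Mus_longipes)))) (12 taxa).
The MRCA of Mus_longipes and Meleagris_nanus subtends (((Meleagris_nanus,(Sorghum_fluviatilis,Ailuropoda_montanus)),(Shigella_montanus,Anas_occidentalis)),((((Peromyscus_fluviatilis,Sciurus_sapiens),Otocyon_tricolor),(Homo_arenarius,Pan_nanus)),((Cercopithecus_palustris,Bufo_australis),(Oryzias_longipes,(((Gallus_bicolor,Capsella_litoralis),Macaca_robustus),Mus_longipes))))) (17 taxa).
The first is nested inside the second, so Mus_longipes shares a more recent common ancestor with Peromyscus_fluviatilis.

Peromyscus_fluviatilis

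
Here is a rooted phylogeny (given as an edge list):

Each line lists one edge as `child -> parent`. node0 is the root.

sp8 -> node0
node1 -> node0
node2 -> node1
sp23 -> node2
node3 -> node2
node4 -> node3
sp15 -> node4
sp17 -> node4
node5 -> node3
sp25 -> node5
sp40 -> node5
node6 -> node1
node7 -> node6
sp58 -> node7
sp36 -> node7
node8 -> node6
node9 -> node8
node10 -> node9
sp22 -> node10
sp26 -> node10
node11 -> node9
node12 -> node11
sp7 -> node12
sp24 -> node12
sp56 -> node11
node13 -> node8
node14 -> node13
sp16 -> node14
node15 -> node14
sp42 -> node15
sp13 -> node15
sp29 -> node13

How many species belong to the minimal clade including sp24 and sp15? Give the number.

16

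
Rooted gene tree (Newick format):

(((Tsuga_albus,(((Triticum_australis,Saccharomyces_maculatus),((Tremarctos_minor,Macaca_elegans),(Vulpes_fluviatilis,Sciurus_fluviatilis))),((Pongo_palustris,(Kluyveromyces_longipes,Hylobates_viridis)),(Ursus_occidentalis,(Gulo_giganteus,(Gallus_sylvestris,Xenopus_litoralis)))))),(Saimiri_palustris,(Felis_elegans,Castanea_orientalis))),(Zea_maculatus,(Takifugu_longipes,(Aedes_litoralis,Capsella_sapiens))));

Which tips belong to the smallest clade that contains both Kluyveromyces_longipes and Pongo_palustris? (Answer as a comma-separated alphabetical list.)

Hylobates_viridis, Kluyveromyces_longipes, Pongo_palustris

Tracing Kluyveromyces_longipes: it sits inside (Kluyveromyces_longipes,Hylobates_viridis).
Tracing Pongo_palustris: it sits inside (Pongo_palustris,(Kluyveromyces_longipes,Hylobates_viridis)).
The smallest clade enclosing both is (Pongo_palustris,(Kluyveromyces_longipes,Hylobates_viridis)); the answer is its 3 terminal taxa in alphabetical order.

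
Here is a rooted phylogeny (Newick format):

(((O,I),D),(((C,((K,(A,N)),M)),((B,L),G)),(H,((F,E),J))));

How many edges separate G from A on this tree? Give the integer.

7

The MRCA of G and A is the node subtending ((C,((K,(A,N)),M)),((B,L),G)).
From G up to that node: 2 branches. From A up to the same node: 5 branches. Total: 2 + 5 = 7.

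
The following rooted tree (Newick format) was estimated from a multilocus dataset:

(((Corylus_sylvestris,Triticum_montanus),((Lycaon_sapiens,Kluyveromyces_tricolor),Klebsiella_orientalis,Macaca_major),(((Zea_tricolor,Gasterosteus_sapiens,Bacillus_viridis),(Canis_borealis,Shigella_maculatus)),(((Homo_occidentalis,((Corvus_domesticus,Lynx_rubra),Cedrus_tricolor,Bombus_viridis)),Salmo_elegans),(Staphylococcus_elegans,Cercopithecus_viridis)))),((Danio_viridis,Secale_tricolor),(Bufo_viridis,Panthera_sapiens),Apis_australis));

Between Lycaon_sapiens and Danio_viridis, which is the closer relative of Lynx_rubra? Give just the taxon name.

The MRCA of Lynx_rubra and Lycaon_sapiens subtends ((Corylus_sylvestris,Triticum_montanus),((Lycaon_sapiens,Kluyveromyces_tricolor),Klebsiella_orientalis,Macaca_major),(((Zea_tricolor,Gasterosteus_sapiens,Bacillus_viridis),(Canis_borealis,Shigella_maculatus)),(((Homo_occidentalis,((Corvus_domesticus,Lynx_rubra),Cedrus_tricolor,Bombus_viridis)),Salmo_elegans),(Staphylococcus_elegans,Cercopithecus_viridis)))) (19 taxa).
The MRCA of Lynx_rubra and Danio_viridis is the root, subtending the entire tree (24 taxa).
The first is nested inside the second, so Lynx_rubra shares a more recent common ancestor with Lycaon_sapiens.

Lycaon_sapiens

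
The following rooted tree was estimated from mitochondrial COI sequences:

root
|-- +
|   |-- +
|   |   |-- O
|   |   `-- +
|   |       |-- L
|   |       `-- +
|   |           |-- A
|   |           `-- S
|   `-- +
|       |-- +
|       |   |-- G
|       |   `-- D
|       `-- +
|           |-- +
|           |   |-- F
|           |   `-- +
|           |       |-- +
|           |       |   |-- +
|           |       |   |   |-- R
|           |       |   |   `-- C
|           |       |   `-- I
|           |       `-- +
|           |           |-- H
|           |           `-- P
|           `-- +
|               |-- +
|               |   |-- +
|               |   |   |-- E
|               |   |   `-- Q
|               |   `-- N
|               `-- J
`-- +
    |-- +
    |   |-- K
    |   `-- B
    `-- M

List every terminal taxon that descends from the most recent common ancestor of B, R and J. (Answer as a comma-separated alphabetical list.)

Tracing B: it sits inside (K,B).
Tracing R: it sits inside (R,C).
Tracing J: it sits inside (((E,Q),N),J).
The smallest clade enclosing all 3 is the whole tree (their MRCA is the root), so the answer is all 19 tips in alphabetical order.

A, B, C, D, E, F, G, H, I, J, K, L, M, N, O, P, Q, R, S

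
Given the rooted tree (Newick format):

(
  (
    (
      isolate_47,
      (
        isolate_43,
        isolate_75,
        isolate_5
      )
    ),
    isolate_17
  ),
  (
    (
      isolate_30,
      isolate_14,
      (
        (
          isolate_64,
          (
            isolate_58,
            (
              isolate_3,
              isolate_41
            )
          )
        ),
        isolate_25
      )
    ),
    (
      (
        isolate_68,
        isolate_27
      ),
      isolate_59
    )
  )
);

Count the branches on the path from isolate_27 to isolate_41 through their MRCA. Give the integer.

9

The MRCA of isolate_27 and isolate_41 is the node subtending ((isolate_30,isolate_14,((isolate_64,(isolate_58,(isolate_3,isolate_41))),isolate_25)),((isolate_68,isolate_27),isolate_59)).
From isolate_27 up to that node: 3 branches. From isolate_41 up to the same node: 6 branches. Total: 3 + 6 = 9.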